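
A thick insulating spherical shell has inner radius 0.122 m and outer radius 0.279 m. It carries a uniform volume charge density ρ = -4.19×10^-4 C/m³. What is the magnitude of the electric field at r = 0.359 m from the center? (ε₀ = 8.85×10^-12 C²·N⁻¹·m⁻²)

2.44e6 N/C

Take a concentric spherical Gaussian surface of radius r = 0.359 m (r > 0.279 m, enclosing the whole shell).
Q_enc = ρ·(4π/3)(b³ − a³) = (-4.19e-4)·(4π/3)·((0.279)³ − (0.122)³) = -3.493×10^-5 C.
Applying ∮E·dA = Q_enc/ε₀ with Φ = E(4πr²):
E = |Q_enc|/(4πε₀r²) = (3.493×10^-5)/(4π·8.85×10^-12·(0.359)²) = 2.44×10^6 N/C.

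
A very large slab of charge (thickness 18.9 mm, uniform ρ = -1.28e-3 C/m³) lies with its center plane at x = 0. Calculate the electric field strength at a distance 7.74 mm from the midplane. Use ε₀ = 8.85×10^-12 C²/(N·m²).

By symmetry E is perpendicular to the slab. A Gaussian pillbox from −7.74 mm to +7.74 mm (face area A) lies entirely within the slab.
Q_enc = ρ·(2x)·A and flux = 2EA, so 2EA = 2ρxA/ε₀ ⇒ E = |ρ|x/ε₀.
E = (1.28e-3)(0.00774)/(8.85×10^-12) = 1.12×10^6 N/C.

E ≈ 1.12×10^6 N/C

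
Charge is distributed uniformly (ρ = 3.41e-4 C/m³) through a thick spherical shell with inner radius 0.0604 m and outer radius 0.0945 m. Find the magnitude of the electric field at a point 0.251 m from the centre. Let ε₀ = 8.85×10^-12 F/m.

E = 1.27×10^5 V/m

By spherical symmetry E is radial; choose a Gaussian sphere of radius r = 0.251 m (r > 0.0945 m, enclosing the whole shell).
Q_enc = ρ·(4π/3)(b³ − a³) = (3.41×10^-4)·(4π/3)·((0.0945)³ − (0.0604)³) = 8.907e-7 C.
Applying ∮E·dA = Q_enc/ε₀ with Φ = E(4πr²):
E = |Q_enc|/(4πε₀r²) = (8.907×10^-7)/(4π·8.85×10^-12·(0.251)²) = 1.27×10^5 N/C.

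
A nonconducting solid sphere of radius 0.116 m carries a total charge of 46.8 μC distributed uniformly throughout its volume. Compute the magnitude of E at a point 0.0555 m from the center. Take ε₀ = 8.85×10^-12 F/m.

Symmetry ⇒ E = E(r) r̂. Gaussian sphere of radius r = 0.0555 m (r < R).
Only the charge within r is enclosed: Q_enc = Q·(r/R)³ = (46.8 μC)·(0.0555 m/0.116 m)³ = 5.126×10^-6 C.
By Gauss's law, ∮E·dA = E·4πr² = Q_enc/ε₀.
E = |Q_enc|/(4πε₀r²) = (5.126×10^-6)/(4π·8.85×10^-12·(0.0555)²) = 1.50×10^7 N/C.

1.50×10^7 N/C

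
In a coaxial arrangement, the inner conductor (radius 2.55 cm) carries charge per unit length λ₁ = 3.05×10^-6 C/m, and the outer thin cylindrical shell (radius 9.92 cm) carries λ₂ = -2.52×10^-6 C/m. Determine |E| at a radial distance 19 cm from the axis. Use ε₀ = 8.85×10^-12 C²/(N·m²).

5.02e4 V/m

By cylindrical symmetry E is radial; use a coaxial Gaussian cylinder of radius 19 cm and length L (r > 9.92 cm, enclosing both).
λ_enc = λ₁ + λ₂ = (3.05×10^-6) + (-2.52×10^-6) = 5.30×10^-7 C/m.
By Gauss's law (flux through the curved wall only), E·2πrL = λ_enc L/ε₀.
E = |λ_enc|/(2πε₀r) = (5.30e-7)/(2π·8.85×10^-12·0.19) = 5.02×10^4 N/C.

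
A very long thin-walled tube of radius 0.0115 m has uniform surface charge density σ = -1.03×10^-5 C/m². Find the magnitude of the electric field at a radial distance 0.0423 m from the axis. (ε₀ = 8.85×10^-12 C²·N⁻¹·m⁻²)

3.16×10^5 N/C

Coaxial Gaussian cylinder, radius r = 0.0423 m, length L (r > 0.0115 m).
The whole shell is enclosed: λ_enc = σ·2πR = (-1.03×10^-5)·2π·(0.0115) = -7.442×10^-7 C/m.
Gauss's law: E·2πrL = λ_enc L/ε₀.
E = |λ_enc|/(2πε₀r) = (7.442×10^-7)/(2π·8.85×10^-12·0.0423) = 3.16×10^5 N/C.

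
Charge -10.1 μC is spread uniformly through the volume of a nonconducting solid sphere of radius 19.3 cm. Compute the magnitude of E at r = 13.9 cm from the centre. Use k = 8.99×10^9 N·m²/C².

E = 1.76×10^6 V/m

Use a concentric Gaussian sphere at r = 13.9 cm (r < R).
For a uniform sphere the enclosed fraction is (r/R)³, so Q_enc = (-10.1 μC)(0.139/0.193)³ = -3.773e-6 C.
By Gauss's law, ∮E·dA = E·4πr² = Q_enc/ε₀.
E = k|Q_enc|/r² = (8.99×10^9)(3.773×10^-6)/(0.139)² = 1.76×10^6 N/C.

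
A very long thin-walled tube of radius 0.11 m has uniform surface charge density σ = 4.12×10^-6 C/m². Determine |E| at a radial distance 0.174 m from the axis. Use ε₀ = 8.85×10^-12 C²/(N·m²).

E = 2.94×10^5 N/C

By cylindrical symmetry E is radial; use a coaxial Gaussian cylinder of radius 0.174 m and length L (r > 0.11 m).
The whole shell is enclosed: λ_enc = σ·2πR = (4.12e-6)·2π·(0.11) = 2.848×10^-6 C/m.
By Gauss's law (flux through the curved wall only), E·2πrL = λ_enc L/ε₀.
E = |λ_enc|/(2πε₀r) = (2.848×10^-6)/(2π·8.85×10^-12·0.174) = 2.94×10^5 N/C.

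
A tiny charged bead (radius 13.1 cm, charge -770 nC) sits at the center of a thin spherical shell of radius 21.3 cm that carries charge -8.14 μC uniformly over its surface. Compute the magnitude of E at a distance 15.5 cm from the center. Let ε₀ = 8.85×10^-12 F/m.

By spherical symmetry E is radial; choose a Gaussian sphere of radius r = 15.5 cm (between the bodies, 13.1 cm < r < 21.3 cm).
The shell at 21.3 cm lies outside the Gaussian surface, so Q_enc = -770 nC = -7.70e-7 C.
Since E is radial and uniform over the Gaussian sphere, Φ = E·4πr² = Q_enc/ε₀.
E = |Q_enc|/(4πε₀r²) = (7.70×10^-7)/(4π·8.85×10^-12·(0.155)²) = 2.88×10^5 N/C.

E ≈ 2.88×10^5 N/C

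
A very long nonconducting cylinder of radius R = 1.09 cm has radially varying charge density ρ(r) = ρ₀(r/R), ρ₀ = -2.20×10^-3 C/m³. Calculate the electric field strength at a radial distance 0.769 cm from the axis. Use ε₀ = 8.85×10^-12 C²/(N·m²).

Take a coaxial cylindrical Gaussian surface of radius r = 0.769 cm and length L (r < R).
Integrating ρ over the cross-section to radius r: λ_enc = (2πρ₀/R) ∫₀^r r'^2 dr' = 2πρ₀ r^3/(3·R) = -1.922×10^-7 C/m.
Applying ∮E·dA = Q_enc/ε₀ with the end caps contributing no flux:
E = |λ_enc|/(2πε₀r) = (1.922×10^-7)/(2π·8.85×10^-12·0.00769) = 4.50×10^5 N/C.

|E| = 4.50×10^5 N/C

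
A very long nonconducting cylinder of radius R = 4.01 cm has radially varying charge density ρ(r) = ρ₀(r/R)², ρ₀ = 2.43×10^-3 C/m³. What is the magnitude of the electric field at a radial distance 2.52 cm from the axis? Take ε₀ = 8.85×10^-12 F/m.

E = 6.83×10^5 N/C

Take a coaxial cylindrical Gaussian surface of radius r = 2.52 cm and length L (r < R).
Integrating ρ over the cross-section to radius r: λ_enc = (2πρ₀/R²) ∫₀^r r'^3 dr' = 2πρ₀ r^4/(4·R²) = 9.573e-7 C/m.
Applying ∮E·dA = Q_enc/ε₀ with the end caps contributing no flux:
E = |λ_enc|/(2πε₀r) = (9.573×10^-7)/(2π·8.85×10^-12·0.0252) = 6.83×10^5 N/C.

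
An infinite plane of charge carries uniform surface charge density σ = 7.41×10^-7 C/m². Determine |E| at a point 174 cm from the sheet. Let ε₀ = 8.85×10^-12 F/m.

4.19×10^4 N/C

By planar symmetry E is perpendicular to the sheet and uniform; use a Gaussian pillbox with flat faces of area A on each side of the sheet.
Only the two end caps contribute flux: Φ = 2EA. With Q_enc = σA, Gauss's law gives E = |σ|/(2ε₀).
E = |σ|/(2ε₀) = (7.41e-7)/(2·8.85×10^-12) = 4.19e4 N/C.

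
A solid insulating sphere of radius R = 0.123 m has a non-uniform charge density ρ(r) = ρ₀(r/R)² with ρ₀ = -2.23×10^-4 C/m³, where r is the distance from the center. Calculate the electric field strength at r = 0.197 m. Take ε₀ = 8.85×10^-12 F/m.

By spherical symmetry E is radial; choose a Gaussian sphere of radius r = 0.197 m (r > R, all charge enclosed).
Q_enc = 4π ∫₀^R ρ₀(r'/R)^2 r'² dr' = 4πρ₀R³/5 = -1.043×10^-6 C.
Gauss's law: E·4πr² = Q_enc/ε₀.
E = |Q_enc|/(4πε₀r²) = (1.043×10^-6)/(4π·8.85×10^-12·(0.197)²) = 2.42e5 N/C.

|E| ≈ 2.42×10^5 N/C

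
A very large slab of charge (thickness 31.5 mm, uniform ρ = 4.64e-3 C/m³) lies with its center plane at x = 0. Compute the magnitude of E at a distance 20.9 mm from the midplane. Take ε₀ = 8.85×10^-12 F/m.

The point |x| = 20.9 mm lies outside the slab (half-thickness 0.01575 m). A symmetric pillbox spanning the full slab encloses Q_enc = ρ·d·A.
Flux = 2EA ⇒ E = |ρ|d/(2ε₀), independent of distance outside.
E = (4.64e-3)(0.0315)/(2·8.85×10^-12) = 8.26e6 N/C.

E ≈ 8.26×10^6 N/C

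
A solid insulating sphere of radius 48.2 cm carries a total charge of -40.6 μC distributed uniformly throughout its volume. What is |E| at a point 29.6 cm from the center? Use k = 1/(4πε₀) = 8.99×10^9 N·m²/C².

Take a concentric spherical Gaussian surface of radius r = 29.6 cm (r < R).
Only the charge within r is enclosed: Q_enc = Q·(r/R)³ = (-40.6 μC)·(29.6 cm/48.2 cm)³ = -9.403e-6 C.
Since E is radial and uniform over the Gaussian sphere, Φ = E·4πr² = Q_enc/ε₀.
E = k|Q_enc|/r² = (8.99×10^9)(9.403×10^-6)/(0.296)² = 9.65e5 N/C.

|E| ≈ 9.65×10^5 V/m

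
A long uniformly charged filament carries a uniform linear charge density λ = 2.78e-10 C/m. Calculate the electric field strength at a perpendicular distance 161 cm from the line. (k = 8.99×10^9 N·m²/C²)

Coaxial Gaussian cylinder, radius r = 161 cm, length L.
Q_enc = λL, so λ_enc = 2.78e-10 C/m.
Applying ∮E·dA = Q_enc/ε₀ with the end caps contributing no flux:
E = 2k|λ_enc|/r = 2(8.99×10^9)(2.78×10^-10)/(1.61) = 3.1 N/C.

|E| = 3.1 V/m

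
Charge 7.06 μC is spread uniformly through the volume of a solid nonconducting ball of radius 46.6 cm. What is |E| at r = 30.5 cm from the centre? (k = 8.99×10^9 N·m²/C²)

|E| = 1.91e5 N/C

By spherical symmetry E is radial; choose a Gaussian sphere of radius r = 30.5 cm (r < R).
Only the charge within r is enclosed: Q_enc = Q·(r/R)³ = (7.06 μC)·(30.5 cm/46.6 cm)³ = 1.979×10^-6 C.
Gauss's law: E·4πr² = Q_enc/ε₀.
E = k|Q_enc|/r² = (8.99×10^9)(1.979×10^-6)/(0.305)² = 1.91e5 N/C.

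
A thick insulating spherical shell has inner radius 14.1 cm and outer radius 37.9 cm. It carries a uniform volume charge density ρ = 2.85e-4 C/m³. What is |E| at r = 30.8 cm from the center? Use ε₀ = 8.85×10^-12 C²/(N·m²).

Use a concentric Gaussian sphere at r = 30.8 cm (within the shell material, 14.1 cm < r < 37.9 cm).
Enclosed charge is the volume from a to r: Q_enc = (4π/3)ρ(r³ − a³) = 3.153×10^-5 C.
By Gauss's law, ∮E·dA = E·4πr² = Q_enc/ε₀.
E = |Q_enc|/(4πε₀r²) = (3.153×10^-5)/(4π·8.85×10^-12·(0.308)²) = 2.99×10^6 N/C.

|E| = 2.99×10^6 N/C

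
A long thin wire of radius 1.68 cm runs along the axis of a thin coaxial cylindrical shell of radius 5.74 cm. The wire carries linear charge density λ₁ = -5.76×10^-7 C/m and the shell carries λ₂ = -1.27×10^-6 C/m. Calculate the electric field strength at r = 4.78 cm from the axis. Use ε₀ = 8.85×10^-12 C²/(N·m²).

By cylindrical symmetry E is radial; use a coaxial Gaussian cylinder of radius 4.78 cm and length L (between the conductors, 1.68 cm < r < 5.74 cm).
Only the inner wire is enclosed; the outer shell contributes nothing inside itself. λ_enc = λ₁ = -5.76×10^-7 C/m.
Gauss's law: E·2πrL = λ_enc L/ε₀.
E = |λ_enc|/(2πε₀r) = (5.76e-7)/(2π·8.85×10^-12·0.0478) = 2.17×10^5 N/C.

|E| ≈ 2.17×10^5 V/m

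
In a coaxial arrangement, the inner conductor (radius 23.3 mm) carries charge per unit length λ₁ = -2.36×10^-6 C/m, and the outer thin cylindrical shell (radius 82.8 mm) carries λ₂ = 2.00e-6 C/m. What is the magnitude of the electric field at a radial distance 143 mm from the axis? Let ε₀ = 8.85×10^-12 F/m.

Coaxial Gaussian cylinder, radius r = 143 mm, length L (r > 82.8 mm, enclosing both).
λ_enc = λ₁ + λ₂ = (-2.36×10^-6) + (2.00×10^-6) = -3.60×10^-7 C/m.
Gauss's law: E·2πrL = λ_enc L/ε₀.
E = |λ_enc|/(2πε₀r) = (3.60×10^-7)/(2π·8.85×10^-12·0.143) = 4.53e4 N/C.

4.53×10^4 V/m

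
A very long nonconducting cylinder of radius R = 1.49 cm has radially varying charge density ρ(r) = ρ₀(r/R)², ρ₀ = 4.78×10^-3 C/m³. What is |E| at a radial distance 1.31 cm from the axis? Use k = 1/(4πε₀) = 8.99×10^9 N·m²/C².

1.37×10^6 N/C

Take a coaxial cylindrical Gaussian surface of radius r = 1.31 cm and length L (r < R).
λ_enc = ∫₀^r ρ(r')·2πr' dr' = (2πρ₀/R²)·r^4/4 = 9.96×10^-7 C/m.
Gauss's law: E·2πrL = λ_enc L/ε₀.
E = 2k|λ_enc|/r = 2(8.99×10^9)(9.96×10^-7)/(0.0131) = 1.37e6 N/C.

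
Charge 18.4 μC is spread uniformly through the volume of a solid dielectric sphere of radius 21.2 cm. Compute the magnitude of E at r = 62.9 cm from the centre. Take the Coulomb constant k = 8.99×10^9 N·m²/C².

By spherical symmetry E is radial; choose a Gaussian sphere of radius r = 62.9 cm (r > R, so the entire charge is enclosed).
Q_enc = 18.4 μC = 1.84e-5 C.
Applying ∮E·dA = Q_enc/ε₀ with Φ = E(4πr²):
E = k|Q_enc|/r² = (8.99×10^9)(1.84×10^-5)/(0.629)² = 4.18e5 N/C.

4.18×10^5 V/m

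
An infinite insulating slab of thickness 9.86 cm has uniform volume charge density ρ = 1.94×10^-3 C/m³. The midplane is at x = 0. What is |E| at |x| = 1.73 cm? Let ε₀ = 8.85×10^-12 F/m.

|E| ≈ 3.79×10^6 N/C

By symmetry E is perpendicular to the slab. A Gaussian pillbox from −1.73 cm to +1.73 cm (face area A) lies entirely within the slab.
Q_enc = ρ·(2x)·A and flux = 2EA, so 2EA = 2ρxA/ε₀ ⇒ E = |ρ|x/ε₀.
E = (1.94e-3)(0.0173)/(8.85×10^-12) = 3.79×10^6 N/C.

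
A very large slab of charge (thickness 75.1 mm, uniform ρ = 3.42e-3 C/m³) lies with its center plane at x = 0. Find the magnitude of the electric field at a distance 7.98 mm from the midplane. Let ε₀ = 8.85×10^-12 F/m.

E = 3.08×10^6 V/m

By symmetry E is perpendicular to the slab. A Gaussian pillbox from −7.98 mm to +7.98 mm (face area A) lies entirely within the slab.
Q_enc = ρ·(2x)·A and flux = 2EA, so 2EA = 2ρxA/ε₀ ⇒ E = |ρ|x/ε₀.
E = (3.42×10^-3)(0.00798)/(8.85×10^-12) = 3.08×10^6 N/C.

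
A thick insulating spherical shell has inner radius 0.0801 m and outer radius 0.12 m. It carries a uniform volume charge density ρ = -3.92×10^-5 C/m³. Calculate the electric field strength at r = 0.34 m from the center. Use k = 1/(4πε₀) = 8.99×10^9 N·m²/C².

Take a concentric spherical Gaussian surface of radius r = 0.34 m (r > 0.12 m, enclosing the whole shell).
Q_enc = ρ·(4π/3)(b³ − a³) = (-3.92×10^-5)·(4π/3)·((0.12)³ − (0.0801)³) = -1.994×10^-7 C.
Since E is radial and uniform over the Gaussian sphere, Φ = E·4πr² = Q_enc/ε₀.
E = k|Q_enc|/r² = (8.99×10^9)(1.994e-7)/(0.34)² = 1.55×10^4 N/C.

1.55×10^4 V/m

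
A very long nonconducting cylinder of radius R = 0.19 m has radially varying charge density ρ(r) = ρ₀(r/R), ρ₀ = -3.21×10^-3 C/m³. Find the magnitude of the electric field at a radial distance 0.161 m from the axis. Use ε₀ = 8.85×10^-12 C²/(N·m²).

By cylindrical symmetry E is radial; use a coaxial Gaussian cylinder of radius 0.161 m and length L (r < R).
λ_enc = ∫₀^r ρ(r')·2πr' dr' = (2πρ₀/R)·r^3/3 = -1.477×10^-4 C/m.
Applying ∮E·dA = Q_enc/ε₀ with the end caps contributing no flux:
E = |λ_enc|/(2πε₀r) = (1.477×10^-4)/(2π·8.85×10^-12·0.161) = 1.65×10^7 N/C.

|E| ≈ 1.65e7 V/m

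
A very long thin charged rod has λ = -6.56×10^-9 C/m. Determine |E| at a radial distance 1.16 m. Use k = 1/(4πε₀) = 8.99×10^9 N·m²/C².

Choose a coaxial cylinder of radius r = 1.16 m (arbitrary length L) as the Gaussian surface.
Q_enc = λL, so λ_enc = -6.56×10^-9 C/m.
Applying ∮E·dA = Q_enc/ε₀ with the end caps contributing no flux:
E = 2k|λ_enc|/r = 2(8.99×10^9)(6.56×10^-9)/(1.16) = 102 N/C.

|E| = 102 N/C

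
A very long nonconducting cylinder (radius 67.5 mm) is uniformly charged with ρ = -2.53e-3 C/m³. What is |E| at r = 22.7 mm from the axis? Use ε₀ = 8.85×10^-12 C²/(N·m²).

By cylindrical symmetry E is radial; use a coaxial Gaussian cylinder of radius 22.7 mm and length L (r < R).
Enclosed charge per unit length: λ_enc = ρ·πr² = (-2.53×10^-3)π(0.0227)² = -4.096×10^-6 C/m.
Gauss's law: E·2πrL = λ_enc L/ε₀.
E = |λ_enc|/(2πε₀r) = (4.096e-6)/(2π·8.85×10^-12·0.0227) = 3.24×10^6 N/C.

|E| ≈ 3.24×10^6 N/C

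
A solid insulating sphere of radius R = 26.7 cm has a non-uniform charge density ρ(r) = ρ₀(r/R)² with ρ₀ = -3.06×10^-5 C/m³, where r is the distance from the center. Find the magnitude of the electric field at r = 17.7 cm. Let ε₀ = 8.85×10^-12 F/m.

E ≈ 5.38e4 N/C

Symmetry ⇒ E = E(r) r̂. Gaussian sphere of radius r = 17.7 cm (r < R).
Integrate the density: Q_enc = 4π ∫₀^r ρ₀(r'/R)^2 r'² dr' = 4πρ₀ r^5/(5·R²) = -1.874e-7 C.
Gauss's law: E·4πr² = Q_enc/ε₀.
E = |Q_enc|/(4πε₀r²) = (1.874×10^-7)/(4π·8.85×10^-12·(0.177)²) = 5.38×10^4 N/C.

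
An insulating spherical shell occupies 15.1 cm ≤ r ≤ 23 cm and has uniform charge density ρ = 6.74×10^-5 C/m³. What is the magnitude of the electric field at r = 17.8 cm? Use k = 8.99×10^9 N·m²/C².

E ≈ 1.76e5 N/C

By spherical symmetry E is radial; choose a Gaussian sphere of radius r = 17.8 cm (within the shell material, 15.1 cm < r < 23 cm).
Only the shell between 15.1 cm and r is enclosed: Q_enc = ρ·(4π/3)(r³ − a³) = (6.74×10^-5)·(4π/3)·((0.178)³ − (0.151)³) = 6.202×10^-7 C.
By Gauss's law, ∮E·dA = E·4πr² = Q_enc/ε₀.
E = k|Q_enc|/r² = (8.99×10^9)(6.202e-7)/(0.178)² = 1.76e5 N/C.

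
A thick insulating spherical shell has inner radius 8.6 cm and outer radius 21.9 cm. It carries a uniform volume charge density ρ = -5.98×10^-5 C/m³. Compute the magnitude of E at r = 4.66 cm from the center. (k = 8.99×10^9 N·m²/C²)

|E| = 0 N/C

By spherical symmetry E is radial; choose a Gaussian sphere of radius r = 4.66 cm (r < 8.6 cm, inside the empty cavity).
Q_enc = 0 (all charge lies at larger r); Gauss's law gives E = 0.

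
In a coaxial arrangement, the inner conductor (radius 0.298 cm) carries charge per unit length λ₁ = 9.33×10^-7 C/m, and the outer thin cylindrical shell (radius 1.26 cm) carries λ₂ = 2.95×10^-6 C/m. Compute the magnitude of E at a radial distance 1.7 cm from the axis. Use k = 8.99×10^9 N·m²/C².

|E| = 4.11×10^6 N/C

Choose a coaxial cylinder of radius r = 1.7 cm (arbitrary length L) as the Gaussian surface (r > 1.26 cm, enclosing both).
λ_enc = λ₁ + λ₂ = (9.33e-7) + (2.95×10^-6) = 3.883e-6 C/m.
Applying ∮E·dA = Q_enc/ε₀ with the end caps contributing no flux:
E = 2k|λ_enc|/r = 2(8.99×10^9)(3.883e-6)/(0.017) = 4.11×10^6 N/C.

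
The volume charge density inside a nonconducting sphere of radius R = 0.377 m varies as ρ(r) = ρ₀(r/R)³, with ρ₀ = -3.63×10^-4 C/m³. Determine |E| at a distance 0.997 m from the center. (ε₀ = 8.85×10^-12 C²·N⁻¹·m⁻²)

3.69×10^5 N/C

Use a concentric Gaussian sphere at r = 0.997 m (r > R, all charge enclosed).
Q_enc = 4π ∫₀^R ρ₀(r'/R)^3 r'² dr' = 4πρ₀R³/6 = -4.074e-5 C.
Gauss's law: E·4πr² = Q_enc/ε₀.
E = |Q_enc|/(4πε₀r²) = (4.074e-5)/(4π·8.85×10^-12·(0.997)²) = 3.69×10^5 N/C.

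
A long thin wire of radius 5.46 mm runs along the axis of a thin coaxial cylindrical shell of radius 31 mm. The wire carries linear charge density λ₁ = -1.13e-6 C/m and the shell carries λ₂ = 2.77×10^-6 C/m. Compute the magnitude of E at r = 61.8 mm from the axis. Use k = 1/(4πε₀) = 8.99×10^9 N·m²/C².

E ≈ 4.77×10^5 N/C

Choose a coaxial cylinder of radius r = 61.8 mm (arbitrary length L) as the Gaussian surface (r > 31 mm, enclosing both).
λ_enc = λ₁ + λ₂ = (-1.13×10^-6) + (2.77e-6) = 1.64e-6 C/m.
By Gauss's law (flux through the curved wall only), E·2πrL = λ_enc L/ε₀.
E = 2k|λ_enc|/r = 2(8.99×10^9)(1.64×10^-6)/(0.0618) = 4.77×10^5 N/C.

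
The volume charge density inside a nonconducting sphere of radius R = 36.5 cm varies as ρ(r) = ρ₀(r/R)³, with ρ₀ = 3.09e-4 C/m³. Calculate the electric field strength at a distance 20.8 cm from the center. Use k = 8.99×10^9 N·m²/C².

2.24e5 N/C

By spherical symmetry E is radial; choose a Gaussian sphere of radius r = 20.8 cm (r < R).
Integrate the density: Q_enc = 4π ∫₀^r ρ₀(r'/R)^3 r'² dr' = 4πρ₀ r^6/(6·R³) = 1.078×10^-6 C.
Gauss's law: E·4πr² = Q_enc/ε₀.
E = k|Q_enc|/r² = (8.99×10^9)(1.078×10^-6)/(0.208)² = 2.24×10^5 N/C.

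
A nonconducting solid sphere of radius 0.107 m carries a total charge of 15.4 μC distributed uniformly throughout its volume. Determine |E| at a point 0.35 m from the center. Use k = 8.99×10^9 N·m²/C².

E = 1.13×10^6 V/m

Take a concentric spherical Gaussian surface of radius r = 0.35 m (r > R, so the entire charge is enclosed).
Q_enc = 15.4 μC = 1.54e-5 C.
Applying ∮E·dA = Q_enc/ε₀ with Φ = E(4πr²):
E = k|Q_enc|/r² = (8.99×10^9)(1.54×10^-5)/(0.35)² = 1.13×10^6 N/C.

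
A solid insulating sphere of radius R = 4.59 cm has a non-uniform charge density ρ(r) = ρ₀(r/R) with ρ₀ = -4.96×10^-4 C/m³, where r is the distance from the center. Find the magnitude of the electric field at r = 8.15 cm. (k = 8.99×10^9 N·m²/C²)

2.04e5 N/C

By spherical symmetry E is radial; choose a Gaussian sphere of radius r = 8.15 cm (r > R, all charge enclosed).
Q_enc = 4π ∫₀^R ρ₀(r'/R)^1 r'² dr' = 4πρ₀R³/4 = -1.507×10^-7 C.
Since E is radial and uniform over the Gaussian sphere, Φ = E·4πr² = Q_enc/ε₀.
E = k|Q_enc|/r² = (8.99×10^9)(1.507e-7)/(0.0815)² = 2.04×10^5 N/C.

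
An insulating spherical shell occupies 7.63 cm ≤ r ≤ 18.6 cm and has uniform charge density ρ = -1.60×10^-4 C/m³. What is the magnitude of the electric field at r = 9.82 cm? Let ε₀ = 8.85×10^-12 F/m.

E ≈ 3.14e5 N/C

By spherical symmetry E is radial; choose a Gaussian sphere of radius r = 9.82 cm (within the shell material, 7.63 cm < r < 18.6 cm).
Enclosed charge is the volume from a to r: Q_enc = (4π/3)ρ(r³ − a³) = -3.37×10^-7 C.
Gauss's law: E·4πr² = Q_enc/ε₀.
E = |Q_enc|/(4πε₀r²) = (3.37×10^-7)/(4π·8.85×10^-12·(0.0982)²) = 3.14×10^5 N/C.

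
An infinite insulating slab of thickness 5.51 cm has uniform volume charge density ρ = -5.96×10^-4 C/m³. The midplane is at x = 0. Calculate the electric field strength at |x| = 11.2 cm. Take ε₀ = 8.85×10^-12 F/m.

The point |x| = 11.2 cm lies outside the slab (half-thickness 0.02755 m). A symmetric pillbox spanning the full slab encloses Q_enc = ρ·d·A.
Flux = 2EA ⇒ E = |ρ|d/(2ε₀), independent of distance outside.
E = (5.96×10^-4)(0.0551)/(2·8.85×10^-12) = 1.86×10^6 N/C.

|E| = 1.86e6 N/C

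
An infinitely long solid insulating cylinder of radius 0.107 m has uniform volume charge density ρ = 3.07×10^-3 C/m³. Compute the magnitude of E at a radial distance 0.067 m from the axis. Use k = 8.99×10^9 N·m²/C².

Take a coaxial cylindrical Gaussian surface of radius r = 0.067 m and length L (r < R).
Charge inside radius r per length L is ρ·πr²·L, so λ_enc = ρπr² = 4.33e-5 C/m.
By Gauss's law (flux through the curved wall only), E·2πrL = λ_enc L/ε₀.
E = 2k|λ_enc|/r = 2(8.99×10^9)(4.33×10^-5)/(0.067) = 1.16×10^7 N/C.

E ≈ 1.16e7 V/m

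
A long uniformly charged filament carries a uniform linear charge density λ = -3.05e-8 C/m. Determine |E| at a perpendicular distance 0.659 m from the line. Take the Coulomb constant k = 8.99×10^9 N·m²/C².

|E| = 832 N/C

Choose a coaxial cylinder of radius r = 0.659 m (arbitrary length L) as the Gaussian surface.
Q_enc = λL, so λ_enc = -3.05e-8 C/m.
Since E is radial and uniform over the curved surface, Φ = E·2πrL = Q_enc/ε₀ = λ_enc L/ε₀.
E = 2k|λ_enc|/r = 2(8.99×10^9)(3.05×10^-8)/(0.659) = 832 N/C.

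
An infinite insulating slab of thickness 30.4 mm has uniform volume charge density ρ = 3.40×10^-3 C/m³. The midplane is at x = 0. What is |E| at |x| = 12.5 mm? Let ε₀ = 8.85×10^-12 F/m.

4.80e6 N/C

By symmetry E is perpendicular to the slab. A Gaussian pillbox from −12.5 mm to +12.5 mm (face area A) lies entirely within the slab.
Q_enc = ρ·(2x)·A and flux = 2EA, so 2EA = 2ρxA/ε₀ ⇒ E = |ρ|x/ε₀.
E = (3.40e-3)(0.0125)/(8.85×10^-12) = 4.80×10^6 N/C.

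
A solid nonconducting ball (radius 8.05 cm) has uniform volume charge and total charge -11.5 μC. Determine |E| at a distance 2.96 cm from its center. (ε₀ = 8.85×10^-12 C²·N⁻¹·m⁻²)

|E| ≈ 5.87×10^6 N/C

Use a concentric Gaussian sphere at r = 2.96 cm (r < R).
Only the charge within r is enclosed: Q_enc = Q·(r/R)³ = (-11.5 μC)·(2.96 cm/8.05 cm)³ = -5.717×10^-7 C.
Applying ∮E·dA = Q_enc/ε₀ with Φ = E(4πr²):
E = |Q_enc|/(4πε₀r²) = (5.717×10^-7)/(4π·8.85×10^-12·(0.0296)²) = 5.87×10^6 N/C.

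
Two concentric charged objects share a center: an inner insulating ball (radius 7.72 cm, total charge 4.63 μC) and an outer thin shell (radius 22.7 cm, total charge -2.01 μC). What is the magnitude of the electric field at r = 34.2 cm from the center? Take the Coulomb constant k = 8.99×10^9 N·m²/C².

Take a concentric spherical Gaussian surface of radius r = 34.2 cm (r > 22.7 cm, enclosing both).
Q_enc = (4.63 μC) + (-2.01 μC) = 2.62×10^-6 C.
Gauss's law: E·4πr² = Q_enc/ε₀.
E = k|Q_enc|/r² = (8.99×10^9)(2.62e-6)/(0.342)² = 2.01×10^5 N/C.

|E| ≈ 2.01×10^5 N/C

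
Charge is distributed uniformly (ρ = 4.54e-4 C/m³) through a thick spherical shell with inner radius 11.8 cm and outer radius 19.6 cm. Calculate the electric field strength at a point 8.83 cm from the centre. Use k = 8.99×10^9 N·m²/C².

|E| = 0 V/m

Symmetry ⇒ E = E(r) r̂. Gaussian sphere of radius r = 8.83 cm (r < 11.8 cm, inside the empty cavity).
Q_enc = 0 (all charge lies at larger r); Gauss's law gives E = 0.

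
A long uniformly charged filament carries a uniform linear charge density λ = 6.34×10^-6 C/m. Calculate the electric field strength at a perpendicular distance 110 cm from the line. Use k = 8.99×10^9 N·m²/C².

Coaxial Gaussian cylinder, radius r = 110 cm, length L.
Q_enc = λL, so λ_enc = 6.34e-6 C/m.
By Gauss's law (flux through the curved wall only), E·2πrL = λ_enc L/ε₀.
E = 2k|λ_enc|/r = 2(8.99×10^9)(6.34e-6)/(1.1) = 1.04×10^5 N/C.

1.04×10^5 N/C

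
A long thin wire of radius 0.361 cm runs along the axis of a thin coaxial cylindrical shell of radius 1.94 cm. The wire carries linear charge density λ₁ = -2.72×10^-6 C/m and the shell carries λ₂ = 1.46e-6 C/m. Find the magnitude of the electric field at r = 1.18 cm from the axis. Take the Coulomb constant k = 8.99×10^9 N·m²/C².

By cylindrical symmetry E is radial; use a coaxial Gaussian cylinder of radius 1.18 cm and length L (between the conductors, 0.361 cm < r < 1.94 cm).
The shell at 1.94 cm lies outside the Gaussian surface, so λ_enc = λ₁ = -2.72×10^-6 C/m.
By Gauss's law (flux through the curved wall only), E·2πrL = λ_enc L/ε₀.
E = 2k|λ_enc|/r = 2(8.99×10^9)(2.72×10^-6)/(0.0118) = 4.14×10^6 N/C.

E ≈ 4.14×10^6 N/C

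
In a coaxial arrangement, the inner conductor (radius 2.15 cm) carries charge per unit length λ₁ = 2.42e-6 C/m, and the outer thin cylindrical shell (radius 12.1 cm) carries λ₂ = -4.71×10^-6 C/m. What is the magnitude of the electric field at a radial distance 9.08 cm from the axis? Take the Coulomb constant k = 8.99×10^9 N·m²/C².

E ≈ 4.79×10^5 N/C

Take a coaxial cylindrical Gaussian surface of radius r = 9.08 cm and length L (between the conductors, 2.15 cm < r < 12.1 cm).
The shell at 12.1 cm lies outside the Gaussian surface, so λ_enc = λ₁ = 2.42×10^-6 C/m.
Applying ∮E·dA = Q_enc/ε₀ with the end caps contributing no flux:
E = 2k|λ_enc|/r = 2(8.99×10^9)(2.42×10^-6)/(0.0908) = 4.79×10^5 N/C.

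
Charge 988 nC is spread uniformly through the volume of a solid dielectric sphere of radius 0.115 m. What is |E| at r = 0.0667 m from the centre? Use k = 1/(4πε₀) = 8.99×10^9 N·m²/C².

By spherical symmetry E is radial; choose a Gaussian sphere of radius r = 0.0667 m (r < R).
For a uniform sphere the enclosed fraction is (r/R)³, so Q_enc = (988 nC)(0.0667/0.115)³ = 1.928×10^-7 C.
Applying ∮E·dA = Q_enc/ε₀ with Φ = E(4πr²):
E = k|Q_enc|/r² = (8.99×10^9)(1.928e-7)/(0.0667)² = 3.90e5 N/C.

E ≈ 3.90e5 V/m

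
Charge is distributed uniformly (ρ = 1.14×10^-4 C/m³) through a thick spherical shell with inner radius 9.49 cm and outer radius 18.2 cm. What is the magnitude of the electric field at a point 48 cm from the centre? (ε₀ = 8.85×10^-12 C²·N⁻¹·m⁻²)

9.64×10^4 N/C

Use a concentric Gaussian sphere at r = 48 cm (r > 18.2 cm, enclosing the whole shell).
Q_enc = ρ·(4π/3)(b³ − a³) = (1.14×10^-4)·(4π/3)·((0.182)³ − (0.0949)³) = 2.471×10^-6 C.
Gauss's law: E·4πr² = Q_enc/ε₀.
E = |Q_enc|/(4πε₀r²) = (2.471×10^-6)/(4π·8.85×10^-12·(0.48)²) = 9.64×10^4 N/C.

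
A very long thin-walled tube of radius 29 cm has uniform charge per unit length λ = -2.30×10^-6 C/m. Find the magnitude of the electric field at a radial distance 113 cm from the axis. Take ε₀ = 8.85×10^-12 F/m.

By cylindrical symmetry E is radial; use a coaxial Gaussian cylinder of radius 113 cm and length L (r > 29 cm).
The full line charge is enclosed: λ_enc = -2.30×10^-6 C/m.
Gauss's law: E·2πrL = λ_enc L/ε₀.
E = |λ_enc|/(2πε₀r) = (2.30×10^-6)/(2π·8.85×10^-12·1.13) = 3.66×10^4 N/C.

|E| ≈ 3.66×10^4 N/C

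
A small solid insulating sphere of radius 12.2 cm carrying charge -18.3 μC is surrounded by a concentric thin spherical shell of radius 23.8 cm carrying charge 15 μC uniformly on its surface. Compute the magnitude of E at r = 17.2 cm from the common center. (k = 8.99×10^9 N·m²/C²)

By spherical symmetry E is radial; choose a Gaussian sphere of radius r = 17.2 cm (between the bodies, 12.2 cm < r < 23.8 cm).
Only the inner charge is enclosed; the outer shell contributes nothing inside itself. Q_enc = -18.3 μC = -1.83×10^-5 C.
Gauss's law: E·4πr² = Q_enc/ε₀.
E = k|Q_enc|/r² = (8.99×10^9)(1.83×10^-5)/(0.172)² = 5.56e6 N/C.

E ≈ 5.56×10^6 N/C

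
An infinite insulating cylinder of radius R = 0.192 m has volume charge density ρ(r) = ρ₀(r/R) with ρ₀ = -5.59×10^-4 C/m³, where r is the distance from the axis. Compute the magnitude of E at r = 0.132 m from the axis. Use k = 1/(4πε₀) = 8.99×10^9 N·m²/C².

Choose a coaxial cylinder of radius r = 0.132 m (arbitrary length L) as the Gaussian surface (r < R).
λ_enc = ∫₀^r ρ(r')·2πr' dr' = (2πρ₀/R)·r^3/3 = -1.402e-5 C/m.
By Gauss's law (flux through the curved wall only), E·2πrL = λ_enc L/ε₀.
E = 2k|λ_enc|/r = 2(8.99×10^9)(1.402×10^-5)/(0.132) = 1.91e6 N/C.

E ≈ 1.91e6 V/m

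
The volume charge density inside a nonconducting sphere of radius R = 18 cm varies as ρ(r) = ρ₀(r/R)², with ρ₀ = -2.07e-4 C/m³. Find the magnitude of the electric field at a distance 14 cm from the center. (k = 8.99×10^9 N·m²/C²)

|E| = 3.96×10^5 V/m

Take a concentric spherical Gaussian surface of radius r = 14 cm (r < R).
Q_enc = ∫₀^r ρ(r')·4πr'² dr' = (4πρ₀/R²) ∫₀^r r'^4 dr' = 4πρ₀ r^5/(5·R²) = -8.636e-7 C.
Applying ∮E·dA = Q_enc/ε₀ with Φ = E(4πr²):
E = k|Q_enc|/r² = (8.99×10^9)(8.636e-7)/(0.14)² = 3.96×10^5 N/C.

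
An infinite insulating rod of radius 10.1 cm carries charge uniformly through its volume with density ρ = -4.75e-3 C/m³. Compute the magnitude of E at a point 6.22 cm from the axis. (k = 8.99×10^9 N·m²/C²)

Take a coaxial cylindrical Gaussian surface of radius r = 6.22 cm and length L (r < R).
Enclosed charge per unit length: λ_enc = ρ·πr² = (-4.75e-3)π(0.0622)² = -5.773×10^-5 C/m.
Applying ∮E·dA = Q_enc/ε₀ with the end caps contributing no flux:
E = 2k|λ_enc|/r = 2(8.99×10^9)(5.773×10^-5)/(0.0622) = 1.67e7 N/C.

|E| = 1.67×10^7 N/C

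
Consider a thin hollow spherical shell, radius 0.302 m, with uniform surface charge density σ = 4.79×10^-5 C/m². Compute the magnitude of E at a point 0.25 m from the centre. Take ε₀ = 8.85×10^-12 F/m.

E = 0

Symmetry ⇒ E = E(r) r̂. Gaussian sphere of radius r = 0.25 m (inside the shell, r < 0.302 m).
All the charge is outside the Gaussian surface: Q_enc = 0, hence E = 0 everywhere inside the shell.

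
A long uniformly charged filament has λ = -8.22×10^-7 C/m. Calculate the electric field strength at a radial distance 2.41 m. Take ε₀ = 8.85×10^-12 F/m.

Choose a coaxial cylinder of radius r = 2.41 m (arbitrary length L) as the Gaussian surface.
Q_enc = λL, so λ_enc = -8.22×10^-7 C/m.
Applying ∮E·dA = Q_enc/ε₀ with the end caps contributing no flux:
E = |λ_enc|/(2πε₀r) = (8.22×10^-7)/(2π·8.85×10^-12·2.41) = 6.13×10^3 N/C.

E ≈ 6.13e3 V/m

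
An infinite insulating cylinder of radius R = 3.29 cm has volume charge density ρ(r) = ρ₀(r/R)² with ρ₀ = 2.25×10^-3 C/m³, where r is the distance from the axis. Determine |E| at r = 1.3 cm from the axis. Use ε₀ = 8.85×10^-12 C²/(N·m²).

Choose a coaxial cylinder of radius r = 1.3 cm (arbitrary length L) as the Gaussian surface (r < R).
Integrating ρ over the cross-section to radius r: λ_enc = (2πρ₀/R²) ∫₀^r r'^3 dr' = 2πρ₀ r^4/(4·R²) = 9.326×10^-8 C/m.
Gauss's law: E·2πrL = λ_enc L/ε₀.
E = |λ_enc|/(2πε₀r) = (9.326×10^-8)/(2π·8.85×10^-12·0.013) = 1.29×10^5 N/C.

1.29e5 V/m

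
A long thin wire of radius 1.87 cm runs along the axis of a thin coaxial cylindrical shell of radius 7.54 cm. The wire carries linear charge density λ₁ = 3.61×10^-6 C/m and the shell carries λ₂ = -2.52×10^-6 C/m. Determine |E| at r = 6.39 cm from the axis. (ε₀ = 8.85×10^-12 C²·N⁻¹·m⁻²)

Choose a coaxial cylinder of radius r = 6.39 cm (arbitrary length L) as the Gaussian surface (between the conductors, 1.87 cm < r < 7.54 cm).
Only the inner wire is enclosed; the outer shell contributes nothing inside itself. λ_enc = λ₁ = 3.61e-6 C/m.
By Gauss's law (flux through the curved wall only), E·2πrL = λ_enc L/ε₀.
E = |λ_enc|/(2πε₀r) = (3.61×10^-6)/(2π·8.85×10^-12·0.0639) = 1.02×10^6 N/C.

E ≈ 1.02×10^6 N/C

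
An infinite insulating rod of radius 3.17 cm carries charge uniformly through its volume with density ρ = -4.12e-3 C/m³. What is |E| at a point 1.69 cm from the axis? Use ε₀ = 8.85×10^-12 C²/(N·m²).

E ≈ 3.93e6 V/m

By cylindrical symmetry E is radial; use a coaxial Gaussian cylinder of radius 1.69 cm and length L (r < R).
Enclosed charge per unit length: λ_enc = ρ·πr² = (-4.12e-3)π(0.0169)² = -3.697×10^-6 C/m.
Applying ∮E·dA = Q_enc/ε₀ with the end caps contributing no flux:
E = |λ_enc|/(2πε₀r) = (3.697e-6)/(2π·8.85×10^-12·0.0169) = 3.93e6 N/C.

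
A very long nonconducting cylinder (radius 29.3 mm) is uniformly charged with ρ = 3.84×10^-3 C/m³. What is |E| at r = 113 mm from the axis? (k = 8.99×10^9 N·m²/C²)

By cylindrical symmetry E is radial; use a coaxial Gaussian cylinder of radius 113 mm and length L (r > 29.3 mm, full cross-section enclosed).
λ_enc = ρ·πR² = (3.84×10^-3)π(0.0293)² = 1.036×10^-5 C/m.
Gauss's law: E·2πrL = λ_enc L/ε₀.
E = 2k|λ_enc|/r = 2(8.99×10^9)(1.036×10^-5)/(0.113) = 1.65e6 N/C.

1.65×10^6 V/m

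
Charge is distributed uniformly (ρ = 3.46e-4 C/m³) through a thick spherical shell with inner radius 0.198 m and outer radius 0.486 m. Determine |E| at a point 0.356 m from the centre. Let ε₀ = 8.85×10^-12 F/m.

Symmetry ⇒ E = E(r) r̂. Gaussian sphere of radius r = 0.356 m (within the shell material, 0.198 m < r < 0.486 m).
Enclosed charge is the volume from a to r: Q_enc = (4π/3)ρ(r³ − a³) = 5.414e-5 C.
Gauss's law: E·4πr² = Q_enc/ε₀.
E = |Q_enc|/(4πε₀r²) = (5.414×10^-5)/(4π·8.85×10^-12·(0.356)²) = 3.84e6 N/C.

E ≈ 3.84×10^6 V/m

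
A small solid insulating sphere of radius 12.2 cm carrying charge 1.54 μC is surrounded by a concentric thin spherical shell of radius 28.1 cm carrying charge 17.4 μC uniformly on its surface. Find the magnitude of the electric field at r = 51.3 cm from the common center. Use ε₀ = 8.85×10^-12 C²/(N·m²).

Symmetry ⇒ E = E(r) r̂. Gaussian sphere of radius r = 51.3 cm (r > 28.1 cm, enclosing both).
Q_enc = (1.54 μC) + (17.4 μC) = 1.894×10^-5 C.
Gauss's law: E·4πr² = Q_enc/ε₀.
E = |Q_enc|/(4πε₀r²) = (1.894e-5)/(4π·8.85×10^-12·(0.513)²) = 6.47×10^5 N/C.

|E| ≈ 6.47×10^5 N/C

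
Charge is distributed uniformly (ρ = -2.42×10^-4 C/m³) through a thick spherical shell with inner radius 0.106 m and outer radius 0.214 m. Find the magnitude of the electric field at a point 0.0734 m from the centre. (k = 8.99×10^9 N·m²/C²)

By spherical symmetry E is radial; choose a Gaussian sphere of radius r = 0.0734 m (r < 0.106 m, inside the empty cavity).
No charge is enclosed, so by Gauss's law E·4πr² = 0 ⇒ E = 0.

E = 0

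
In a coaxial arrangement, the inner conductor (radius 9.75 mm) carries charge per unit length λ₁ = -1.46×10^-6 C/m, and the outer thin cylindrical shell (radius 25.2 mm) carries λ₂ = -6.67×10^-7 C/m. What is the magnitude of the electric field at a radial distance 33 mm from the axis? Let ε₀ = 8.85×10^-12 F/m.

Coaxial Gaussian cylinder, radius r = 33 mm, length L (r > 25.2 mm, enclosing both).
λ_enc = λ₁ + λ₂ = (-1.46e-6) + (-6.67×10^-7) = -2.127×10^-6 C/m.
Gauss's law: E·2πrL = λ_enc L/ε₀.
E = |λ_enc|/(2πε₀r) = (2.127e-6)/(2π·8.85×10^-12·0.033) = 1.16×10^6 N/C.

|E| = 1.16×10^6 V/m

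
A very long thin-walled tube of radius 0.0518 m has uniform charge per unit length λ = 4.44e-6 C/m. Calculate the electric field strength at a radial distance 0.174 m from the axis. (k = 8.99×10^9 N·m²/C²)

|E| ≈ 4.59×10^5 V/m

Coaxial Gaussian cylinder, radius r = 0.174 m, length L (r > 0.0518 m).
The full line charge is enclosed: λ_enc = 4.44e-6 C/m.
Gauss's law: E·2πrL = λ_enc L/ε₀.
E = 2k|λ_enc|/r = 2(8.99×10^9)(4.44×10^-6)/(0.174) = 4.59×10^5 N/C.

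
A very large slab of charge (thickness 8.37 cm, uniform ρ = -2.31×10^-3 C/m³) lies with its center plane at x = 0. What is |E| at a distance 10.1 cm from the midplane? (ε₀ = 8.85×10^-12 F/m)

E = 1.09×10^7 V/m

The point |x| = 10.1 cm lies outside the slab (half-thickness 0.04185 m). A symmetric pillbox spanning the full slab encloses Q_enc = ρ·d·A.
Flux = 2EA ⇒ E = |ρ|d/(2ε₀), independent of distance outside.
E = (2.31×10^-3)(0.0837)/(2·8.85×10^-12) = 1.09×10^7 N/C.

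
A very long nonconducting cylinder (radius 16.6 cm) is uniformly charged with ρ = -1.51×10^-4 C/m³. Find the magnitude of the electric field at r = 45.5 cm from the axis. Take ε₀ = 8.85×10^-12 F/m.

Take a coaxial cylindrical Gaussian surface of radius r = 45.5 cm and length L (r > 16.6 cm, full cross-section enclosed).
λ_enc = ρ·πR² = (-1.51×10^-4)π(0.166)² = -1.307e-5 C/m.
Gauss's law: E·2πrL = λ_enc L/ε₀.
E = |λ_enc|/(2πε₀r) = (1.307×10^-5)/(2π·8.85×10^-12·0.455) = 5.17×10^5 N/C.

|E| ≈ 5.17×10^5 N/C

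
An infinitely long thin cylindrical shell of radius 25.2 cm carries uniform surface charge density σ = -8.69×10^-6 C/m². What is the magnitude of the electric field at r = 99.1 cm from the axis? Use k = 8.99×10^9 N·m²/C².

E = 2.50×10^5 N/C

Choose a coaxial cylinder of radius r = 99.1 cm (arbitrary length L) as the Gaussian surface (r > 25.2 cm).
The whole shell is enclosed: λ_enc = σ·2πR = (-8.69×10^-6)·2π·(0.252) = -1.376×10^-5 C/m.
Gauss's law: E·2πrL = λ_enc L/ε₀.
E = 2k|λ_enc|/r = 2(8.99×10^9)(1.376×10^-5)/(0.991) = 2.50e5 N/C.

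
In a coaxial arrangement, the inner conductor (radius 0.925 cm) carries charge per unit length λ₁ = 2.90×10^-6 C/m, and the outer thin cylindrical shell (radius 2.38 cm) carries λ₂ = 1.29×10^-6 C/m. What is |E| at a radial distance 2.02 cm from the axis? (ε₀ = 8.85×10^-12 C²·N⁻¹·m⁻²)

Choose a coaxial cylinder of radius r = 2.02 cm (arbitrary length L) as the Gaussian surface (between the conductors, 0.925 cm < r < 2.38 cm).
Only the inner wire is enclosed; the outer shell contributes nothing inside itself. λ_enc = λ₁ = 2.90×10^-6 C/m.
Gauss's law: E·2πrL = λ_enc L/ε₀.
E = |λ_enc|/(2πε₀r) = (2.90×10^-6)/(2π·8.85×10^-12·0.0202) = 2.58×10^6 N/C.

|E| = 2.58e6 N/C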